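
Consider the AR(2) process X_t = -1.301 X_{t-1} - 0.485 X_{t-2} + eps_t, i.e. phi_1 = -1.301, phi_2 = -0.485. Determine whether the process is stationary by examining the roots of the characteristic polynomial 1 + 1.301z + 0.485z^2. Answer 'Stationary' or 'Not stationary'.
\text{Stationary}

The AR(p) characteristic polynomial is P(z) = 1 + 1.301z + 0.485z^2.
Stationarity requires all roots to lie outside the unit circle, i.e. |z| > 1 for every root.
Set 1 + (1.301) z + (0.485) z^2 = 0, i.e. a z^2 + b z + c = 0 with a = 0.485, b = 1.301, c = 1.
Discriminant D = b^2 - 4ac = (1.301)^2 - 4*(0.485)*1 = 1.692601 - (1.94) = -0.247399.
D < 0, so the roots are the complex-conjugate pair z = (-b +/- i sqrt(-D)) / (2a) = -1.3412 +/- 0.5128i.
For a conjugate pair |z|^2 = z * conj(z) = (product of roots) = c/a = 1/(0.485) = 2.061856, so |z| = sqrt(2.061856) = 1.4359 for both roots.
Moduli of all roots: 1.4359, 1.4359.
All moduli strictly greater than 1? Yes.
Verdict: Stationary.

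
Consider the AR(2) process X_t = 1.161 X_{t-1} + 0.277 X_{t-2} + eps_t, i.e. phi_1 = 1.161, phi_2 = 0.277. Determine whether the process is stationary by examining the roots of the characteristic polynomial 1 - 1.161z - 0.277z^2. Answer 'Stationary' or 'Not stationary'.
\text{Not stationary}

The AR(p) characteristic polynomial is P(z) = 1 - 1.161z - 0.277z^2.
Stationarity requires all roots to lie outside the unit circle, i.e. |z| > 1 for every root.
Set 1 + (-1.161) z + (-0.277) z^2 = 0, i.e. a z^2 + b z + c = 0 with a = -0.277, b = -1.161, c = 1.
Discriminant D = b^2 - 4ac = (-1.161)^2 - 4*(-0.277)*1 = 1.347921 - (-1.108) = 2.455921.
D >= 0, so the roots are real: z = (-b +/- sqrt(D)) / (2a) = (1.161 +/- 1.567138) / (-0.554).
  z_1 = (1.161 + 1.567138) / (-0.554) = -4.9244,   |z_1| = 4.9244.
  z_2 = (1.161 - 1.567138) / (-0.554) = 0.7331,   |z_2| = 0.7331.
Moduli of all roots: 4.9244, 0.7331.
All moduli strictly greater than 1? No.
Verdict: Not stationary.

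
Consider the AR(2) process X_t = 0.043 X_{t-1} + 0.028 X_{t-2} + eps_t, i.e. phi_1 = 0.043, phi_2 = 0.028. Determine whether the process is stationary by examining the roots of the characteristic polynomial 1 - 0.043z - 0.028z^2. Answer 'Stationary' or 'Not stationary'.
\text{Stationary}

The AR(p) characteristic polynomial is P(z) = 1 - 0.043z - 0.028z^2.
Stationarity requires all roots to lie outside the unit circle, i.e. |z| > 1 for every root.
Set 1 + (-0.043) z + (-0.028) z^2 = 0, i.e. a z^2 + b z + c = 0 with a = -0.028, b = -0.043, c = 1.
Discriminant D = b^2 - 4ac = (-0.043)^2 - 4*(-0.028)*1 = 0.001849 - (-0.112) = 0.113849.
D >= 0, so the roots are real: z = (-b +/- sqrt(D)) / (2a) = (0.043 +/- 0.337415) / (-0.056).
  z_1 = (0.043 + 0.337415) / (-0.056) = -6.7931,   |z_1| = 6.7931.
  z_2 = (0.043 - 0.337415) / (-0.056) = 5.2574,   |z_2| = 5.2574.
Moduli of all roots: 6.7931, 5.2574.
All moduli strictly greater than 1? Yes.
Verdict: Stationary.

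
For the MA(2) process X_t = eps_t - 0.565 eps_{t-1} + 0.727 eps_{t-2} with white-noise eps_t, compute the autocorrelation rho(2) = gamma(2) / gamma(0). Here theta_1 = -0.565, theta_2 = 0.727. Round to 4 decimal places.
\rho(2) = 0.3935

For an MA(q) process with theta_0 = 1, the autocovariance is
  gamma(k) = sigma^2 * sum_{i=0..q-k} theta_i * theta_{i+k},
and rho(k) = gamma(k) / gamma(0). Sigma^2 cancels.
  numerator   = (1)*(0.727) = 0.727.
  denominator = (1)^2 + (-0.565)^2 + (0.727)^2 = 1.847754.
  rho(2) = 0.727 / 1.847754 = 0.3935.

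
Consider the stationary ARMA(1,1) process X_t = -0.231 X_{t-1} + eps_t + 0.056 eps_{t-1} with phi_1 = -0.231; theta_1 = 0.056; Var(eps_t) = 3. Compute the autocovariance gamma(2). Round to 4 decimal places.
\gamma(2) = 0.1265

Multiply the model equation by X_{t-k} and take expectations. With theta_0 = psi_0 = 1 and psi_j the MA(infinity) weights, this gives
  gamma(k) - sum_i phi_i gamma(k-i) = c_k,
  c_k = sigma^2 * sum_{j=k..q} theta_j psi_{j-k}   (c_k = 0 for k > q),
using gamma(-m) = gamma(m).
psi-weights needed (psi_j = theta_j + sum_i phi_i psi_{j-i}):
  psi_1 = theta_1 + phi_1 = 0.056 + (-0.231) = -0.175
Right-hand sides:
  c_0 = sigma^2 (1 + theta_1 psi_1) = 3 * (1 + (0.056)(-0.175)) = 3 * 0.9902 = 2.9706
  c_1 = sigma^2 theta_1 = 3 * (0.056) = 0.168
  c_2 = 0
Equations for k = 0 and k = 1 (AR order 1):
  gamma(0) = phi_1 gamma(1) + c_0
  gamma(1) = phi_1 gamma(0) + c_1
Substituting the second into the first: gamma(0) (1 - phi_1^2) = c_0 + phi_1 c_1, so
  gamma(0) = (c_0 + phi_1 c_1) / (1 - phi_1^2) = (2.9706 + (-0.231)(0.168)) / (1 - (-0.231)^2) = 2.931792 / 0.946639 = 3.097054.
  gamma(1) = phi_1 gamma(0) + c_1 = (-0.231)(3.097054) + (0.168) = -0.547419.
For k = 2 (> q): gamma(2) = phi_1 gamma(1) = (-0.231)(-0.547419) = 0.126454.
Therefore gamma(2) = 0.1265 (to 4 decimal places).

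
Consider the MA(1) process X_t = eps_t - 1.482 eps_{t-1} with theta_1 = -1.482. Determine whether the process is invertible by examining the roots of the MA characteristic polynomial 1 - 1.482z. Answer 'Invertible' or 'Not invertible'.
\text{Not invertible}

The MA(q) characteristic polynomial is P(z) = 1 - 1.482z.
Invertibility requires all roots to lie outside the unit circle, i.e. |z| > 1 for every root.
This is linear in z: 1 + (-1.482) z = 0  =>  z = -1/(-1.482) = 0.674764,  |z| = 0.674764.
Moduli of all roots: 0.6748.
All moduli strictly greater than 1? No.
Verdict: Not invertible.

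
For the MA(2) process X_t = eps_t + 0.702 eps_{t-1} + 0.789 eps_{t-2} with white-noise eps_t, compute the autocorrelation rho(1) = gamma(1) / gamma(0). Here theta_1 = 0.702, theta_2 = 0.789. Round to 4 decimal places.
\rho(1) = 0.5937

For an MA(q) process with theta_0 = 1, the autocovariance is
  gamma(k) = sigma^2 * sum_{i=0..q-k} theta_i * theta_{i+k},
and rho(k) = gamma(k) / gamma(0). Sigma^2 cancels.
  numerator   = (1)*(0.702) + (0.702)*(0.789) = 1.255878.
  denominator = (1)^2 + (0.702)^2 + (0.789)^2 = 2.115325.
  rho(1) = 1.255878 / 2.115325 = 0.5937.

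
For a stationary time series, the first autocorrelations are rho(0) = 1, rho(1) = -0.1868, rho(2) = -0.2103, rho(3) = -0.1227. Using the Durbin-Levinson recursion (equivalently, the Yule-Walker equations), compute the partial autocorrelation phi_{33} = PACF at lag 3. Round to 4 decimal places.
\phi_{33} = -0.2430

The PACF at lag k is phi_{kk}, the last component of the solution
to the Yule-Walker system G_k phi = r_k where
  (G_k)_{ij} = rho(|i - j|), (r_k)_i = rho(i), i,j = 1..k.
Equivalently, Durbin-Levinson gives phi_{kk} iteratively:
  phi_{11} = rho(1)
  phi_{kk} = [rho(k) - sum_{j=1..k-1} phi_{k-1,j} rho(k-j)]
            / [1 - sum_{j=1..k-1} phi_{k-1,j} rho(j)],
  phi_{k,j} = phi_{k-1,j} - phi_{kk} phi_{k-1,k-j},  j = 1..k-1.
Step k = 1:
  phi_11 = rho(1) = -0.1868.
Step k = 2:
  phi_22 = [rho(2) - phi_11 rho(1)] / [1 - phi_11 rho(1)] = [-0.2103 - (-0.1868)(-0.1868)] / [1 - (-0.1868)(-0.1868)]
         = -0.24519424 / 0.96510576 = -0.254059.
  Update: phi_21 = phi_11 - phi_22 phi_11 = -0.1868 - (-0.254059)(-0.1868) = -0.234258.
Step k = 3:
  phi_33 = [rho(3) - phi_21 rho(2) - phi_22 rho(1)] / [1 - phi_21 rho(1) - phi_22 rho(2)]
    numerator   = -0.1227 - (-0.234258)(-0.2103) - (-0.254059)(-0.1868) = -0.21942283
    denominator = 1 - (-0.234258)(-0.1868) - (-0.254059)(-0.2103) = 0.90281185
  phi_33 = -0.21942283 / 0.90281185 = -0.243.
Therefore phi_{33} = -0.2430.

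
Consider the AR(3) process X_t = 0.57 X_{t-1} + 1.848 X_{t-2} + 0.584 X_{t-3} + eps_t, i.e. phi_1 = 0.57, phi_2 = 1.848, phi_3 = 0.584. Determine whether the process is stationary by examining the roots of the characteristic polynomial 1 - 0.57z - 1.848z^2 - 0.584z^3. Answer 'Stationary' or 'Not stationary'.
\text{Not stationary}

The AR(p) characteristic polynomial is P(z) = 1 - 0.57z - 1.848z^2 - 0.584z^3.
Stationarity requires all roots to lie outside the unit circle, i.e. |z| > 1 for every root.
Degree 3: look for a simple real root z0 first, then factor out (1 - z/z0) and solve the remaining quadratic.
Testing z0 = -2.5: P(-2.5) = 1 + (-0.57)(-2.5) + (-1.848)(-2.5)^2 + (-0.584)(-2.5)^3
  = 1 + (1.425) + (-11.55) + (9.125) = 0.  So z_0 = -2.5 is a root, |z_0| = 2.5.
Divide out the factor (1 + 0.4 z) = (1 - z/z0) (since 1/z0 = -0.4):
  P(z) = (1 + 0.4 z)(1 + (-0.97) z + (-1.46) z^2)
  [check: z-coef -0.97 - (-0.4) = -0.57; z^2-coef -1.46 - (-0.4)(-0.97) = -1.848; z^3-coef -(-0.4)(-1.46) = -0.584.]
Remaining roots from the quadratic factor 1 + (-0.97) z + (-1.46) z^2:
  Set 1 + (-0.97) z + (-1.46) z^2 = 0, i.e. a z^2 + b z + c = 0 with a = -1.46, b = -0.97, c = 1.
  Discriminant D = b^2 - 4ac = (-0.97)^2 - 4*(-1.46)*1 = 0.9409 - (-5.84) = 6.7809.
  D >= 0, so the roots are real: z = (-b +/- sqrt(D)) / (2a) = (0.97 +/- 2.604016) / (-2.92).
    z_1 = (0.97 + 2.604016) / (-2.92) = -1.224,   |z_1| = 1.224.
    z_2 = (0.97 - 2.604016) / (-2.92) = 0.5596,   |z_2| = 0.5596.
Moduli of all roots: 2.5000, 1.2240, 0.5596.
All moduli strictly greater than 1? No.
Verdict: Not stationary.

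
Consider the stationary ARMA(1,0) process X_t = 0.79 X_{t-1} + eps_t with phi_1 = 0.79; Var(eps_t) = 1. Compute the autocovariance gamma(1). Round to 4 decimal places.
\gamma(1) = 2.1016

Multiply the model equation by X_{t-k} and take expectations. With theta_0 = psi_0 = 1 and psi_j the MA(infinity) weights, this gives
  gamma(k) - sum_i phi_i gamma(k-i) = c_k,
  c_k = sigma^2 * sum_{j=k..q} theta_j psi_{j-k}   (c_k = 0 for k > q),
using gamma(-m) = gamma(m).
Pure AR (q = 0): c_0 = sigma^2 = 1, c_k = 0 for k >= 1.
Equations for k = 0 and k = 1 (AR order 1):
  gamma(0) = phi_1 gamma(1) + c_0
  gamma(1) = phi_1 gamma(0) + c_1
Substituting the second into the first: gamma(0) (1 - phi_1^2) = c_0 + phi_1 c_1, so
  gamma(0) = c_0 / (1 - phi_1^2) = 1 / (1 - (0.79)^2) = 1 / 0.3759 = 2.660282.
  gamma(1) = phi_1 gamma(0) = (0.79)(2.660282) = 2.101623.
Therefore gamma(1) = 2.1016 (to 4 decimal places).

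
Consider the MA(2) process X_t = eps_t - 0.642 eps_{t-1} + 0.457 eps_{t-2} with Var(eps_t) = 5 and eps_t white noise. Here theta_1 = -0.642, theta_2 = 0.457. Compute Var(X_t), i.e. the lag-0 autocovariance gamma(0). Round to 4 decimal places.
\gamma(0) = 8.1051

For an MA(q) process X_t = eps_t + sum_i theta_i eps_{t-i} with
Var(eps_t) = sigma^2, the variance is
  gamma(0) = sigma^2 * (1 + sum_i theta_i^2).
  sum_i theta_i^2 = (-0.642)^2 + (0.457)^2 = 0.412164 + 0.208849 = 0.621013.
  gamma(0) = 5 * (1 + 0.621013) = 5 * 1.621013 = 8.105065, which rounds to 8.1051.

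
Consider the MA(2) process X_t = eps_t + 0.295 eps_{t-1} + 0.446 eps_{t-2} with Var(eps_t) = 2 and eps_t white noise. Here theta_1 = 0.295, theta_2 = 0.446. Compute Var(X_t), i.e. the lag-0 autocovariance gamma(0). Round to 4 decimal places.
\gamma(0) = 2.5719

For an MA(q) process X_t = eps_t + sum_i theta_i eps_{t-i} with
Var(eps_t) = sigma^2, the variance is
  gamma(0) = sigma^2 * (1 + sum_i theta_i^2).
  sum_i theta_i^2 = (0.295)^2 + (0.446)^2 = 0.087025 + 0.198916 = 0.285941.
  gamma(0) = 2 * (1 + 0.285941) = 2 * 1.285941 = 2.571882, which rounds to 2.5719.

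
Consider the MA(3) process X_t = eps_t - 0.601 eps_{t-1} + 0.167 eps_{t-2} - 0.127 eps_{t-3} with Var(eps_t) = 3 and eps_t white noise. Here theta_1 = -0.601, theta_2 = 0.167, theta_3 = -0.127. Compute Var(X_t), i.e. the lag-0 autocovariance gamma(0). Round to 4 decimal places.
\gamma(0) = 4.2157

For an MA(q) process X_t = eps_t + sum_i theta_i eps_{t-i} with
Var(eps_t) = sigma^2, the variance is
  gamma(0) = sigma^2 * (1 + sum_i theta_i^2).
  sum_i theta_i^2 = (-0.601)^2 + (0.167)^2 + (-0.127)^2 = 0.361201 + 0.027889 + 0.016129 = 0.405219.
  gamma(0) = 3 * (1 + 0.405219) = 3 * 1.405219 = 4.215657, which rounds to 4.2157.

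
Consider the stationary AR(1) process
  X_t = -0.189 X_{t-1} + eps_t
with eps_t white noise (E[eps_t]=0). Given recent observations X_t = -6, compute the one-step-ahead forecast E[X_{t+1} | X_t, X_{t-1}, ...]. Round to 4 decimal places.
E[X_{t+1} \mid \mathcal F_t] = 1.1340

For an AR(p) model X_t = c + sum_i phi_i X_{t-i} + eps_t, the
one-step-ahead conditional mean is
  E[X_{t+1} | X_t, ...] = c + sum_i phi_i X_{t+1-i}.
Substitute known values:
  E[X_{t+1} | ...] = (-0.189) * (-6)
                   = 1.1340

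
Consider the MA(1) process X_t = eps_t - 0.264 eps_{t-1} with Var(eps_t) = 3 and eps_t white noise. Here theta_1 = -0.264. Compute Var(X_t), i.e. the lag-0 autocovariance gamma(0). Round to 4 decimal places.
\gamma(0) = 3.2091

For an MA(q) process X_t = eps_t + sum_i theta_i eps_{t-i} with
Var(eps_t) = sigma^2, the variance is
  gamma(0) = sigma^2 * (1 + sum_i theta_i^2).
  sum_i theta_i^2 = (-0.264)^2 = 0.069696.
  gamma(0) = 3 * (1 + 0.069696) = 3 * 1.069696 = 3.209088, which rounds to 3.2091.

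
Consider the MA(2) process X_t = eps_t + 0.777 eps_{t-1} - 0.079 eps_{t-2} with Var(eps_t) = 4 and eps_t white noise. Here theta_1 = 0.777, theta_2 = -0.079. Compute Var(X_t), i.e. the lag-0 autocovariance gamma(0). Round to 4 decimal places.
\gamma(0) = 6.4399

For an MA(q) process X_t = eps_t + sum_i theta_i eps_{t-i} with
Var(eps_t) = sigma^2, the variance is
  gamma(0) = sigma^2 * (1 + sum_i theta_i^2).
  sum_i theta_i^2 = (0.777)^2 + (-0.079)^2 = 0.603729 + 0.006241 = 0.60997.
  gamma(0) = 4 * (1 + 0.60997) = 4 * 1.60997 = 6.43988, which rounds to 6.4399.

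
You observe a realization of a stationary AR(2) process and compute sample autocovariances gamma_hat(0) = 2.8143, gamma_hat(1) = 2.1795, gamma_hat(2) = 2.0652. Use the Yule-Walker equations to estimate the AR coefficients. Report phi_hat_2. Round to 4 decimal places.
\hat\phi_{2} = 0.3350

The Yule-Walker equations for an AR(p) process read, in matrix form,
  Gamma_p phi = r_p,   with   (Gamma_p)_{ij} = gamma(|i - j|),
                       (r_p)_i = gamma(i),   i,j = 1..p.
Substitute the sample gammas (Toeplitz matrix and right-hand side of size 2):
  Gamma_p = [[2.8143, 2.1795], [2.1795, 2.8143]]
  r_p     = [2.1795, 2.0652]
Written out:
  2.8143 phi_1 + 2.1795 phi_2 = 2.1795
  2.1795 phi_1 + 2.8143 phi_2 = 2.0652
Solve by Cramer's rule:
  det = gamma(0)^2 - gamma(1)^2 = (2.8143)^2 - (2.1795)^2 = 7.92028449 - 4.75022025 = 3.17006424
  phi_hat_1 = [gamma(1) gamma(0) - gamma(1) gamma(2)] / det = [(2.1795)(2.8143) - (2.1795)(2.0652)] / 3.17006424 = 1.63266345 / 3.17006424 = 0.515
  phi_hat_2 = [gamma(0) gamma(2) - gamma(1)^2] / det = [(2.8143)(2.0652) - (2.1795)^2] / 3.17006424 = 1.06187211 / 3.17006424 = 0.335
So phi_hat = [0.5150, 0.3350].
Therefore phi_hat_2 = 0.3350.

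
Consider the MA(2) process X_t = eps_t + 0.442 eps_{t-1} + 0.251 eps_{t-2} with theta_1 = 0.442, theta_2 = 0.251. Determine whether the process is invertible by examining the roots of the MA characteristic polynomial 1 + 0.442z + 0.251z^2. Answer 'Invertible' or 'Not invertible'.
\text{Invertible}

The MA(q) characteristic polynomial is P(z) = 1 + 0.442z + 0.251z^2.
Invertibility requires all roots to lie outside the unit circle, i.e. |z| > 1 for every root.
Set 1 + (0.442) z + (0.251) z^2 = 0, i.e. a z^2 + b z + c = 0 with a = 0.251, b = 0.442, c = 1.
Discriminant D = b^2 - 4ac = (0.442)^2 - 4*(0.251)*1 = 0.195364 - (1.004) = -0.808636.
D < 0, so the roots are the complex-conjugate pair z = (-b +/- i sqrt(-D)) / (2a) = -0.8805 +/- 1.7913i.
For a conjugate pair |z|^2 = z * conj(z) = (product of roots) = c/a = 1/(0.251) = 3.984064, so |z| = sqrt(3.984064) = 1.996 for both roots.
Moduli of all roots: 1.9960, 1.9960.
All moduli strictly greater than 1? Yes.
Verdict: Invertible.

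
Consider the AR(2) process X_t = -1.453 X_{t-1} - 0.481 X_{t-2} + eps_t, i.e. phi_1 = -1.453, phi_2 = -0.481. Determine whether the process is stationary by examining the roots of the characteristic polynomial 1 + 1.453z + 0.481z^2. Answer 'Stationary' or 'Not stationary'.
\text{Stationary}

The AR(p) characteristic polynomial is P(z) = 1 + 1.453z + 0.481z^2.
Stationarity requires all roots to lie outside the unit circle, i.e. |z| > 1 for every root.
Set 1 + (1.453) z + (0.481) z^2 = 0, i.e. a z^2 + b z + c = 0 with a = 0.481, b = 1.453, c = 1.
Discriminant D = b^2 - 4ac = (1.453)^2 - 4*(0.481)*1 = 2.111209 - (1.924) = 0.187209.
D >= 0, so the roots are real: z = (-b +/- sqrt(D)) / (2a) = (-1.453 +/- 0.432677) / (0.962).
  z_1 = (-1.453 + 0.432677) / (0.962) = -1.0606,   |z_1| = 1.0606.
  z_2 = (-1.453 - 0.432677) / (0.962) = -1.9602,   |z_2| = 1.9602.
Moduli of all roots: 1.0606, 1.9602.
All moduli strictly greater than 1? Yes.
Verdict: Stationary.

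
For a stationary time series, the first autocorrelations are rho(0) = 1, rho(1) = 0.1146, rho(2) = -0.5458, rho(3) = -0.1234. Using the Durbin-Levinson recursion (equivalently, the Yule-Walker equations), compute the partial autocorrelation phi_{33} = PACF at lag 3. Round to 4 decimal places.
\phi_{33} = 0.0589

The PACF at lag k is phi_{kk}, the last component of the solution
to the Yule-Walker system G_k phi = r_k where
  (G_k)_{ij} = rho(|i - j|), (r_k)_i = rho(i), i,j = 1..k.
Equivalently, Durbin-Levinson gives phi_{kk} iteratively:
  phi_{11} = rho(1)
  phi_{kk} = [rho(k) - sum_{j=1..k-1} phi_{k-1,j} rho(k-j)]
            / [1 - sum_{j=1..k-1} phi_{k-1,j} rho(j)],
  phi_{k,j} = phi_{k-1,j} - phi_{kk} phi_{k-1,k-j},  j = 1..k-1.
Step k = 1:
  phi_11 = rho(1) = 0.1146.
Step k = 2:
  phi_22 = [rho(2) - phi_11 rho(1)] / [1 - phi_11 rho(1)] = [-0.5458 - (0.1146)(0.1146)] / [1 - (0.1146)(0.1146)]
         = -0.55893316 / 0.98686684 = -0.566371.
  Update: phi_21 = phi_11 - phi_22 phi_11 = 0.1146 - (-0.566371)(0.1146) = 0.179506.
Step k = 3:
  phi_33 = [rho(3) - phi_21 rho(2) - phi_22 rho(1)] / [1 - phi_21 rho(1) - phi_22 rho(2)]
    numerator   = -0.1234 - (0.179506)(-0.5458) - (-0.566371)(0.1146) = 0.03948063
    denominator = 1 - (0.179506)(0.1146) - (-0.566371)(-0.5458) = 0.67030308
  phi_33 = 0.03948063 / 0.67030308 = 0.0589.
Therefore phi_{33} = 0.0589.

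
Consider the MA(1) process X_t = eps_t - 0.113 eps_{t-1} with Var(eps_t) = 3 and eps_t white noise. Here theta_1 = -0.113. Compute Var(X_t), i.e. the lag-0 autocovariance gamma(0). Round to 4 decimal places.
\gamma(0) = 3.0383

For an MA(q) process X_t = eps_t + sum_i theta_i eps_{t-i} with
Var(eps_t) = sigma^2, the variance is
  gamma(0) = sigma^2 * (1 + sum_i theta_i^2).
  sum_i theta_i^2 = (-0.113)^2 = 0.012769.
  gamma(0) = 3 * (1 + 0.012769) = 3 * 1.012769 = 3.038307, which rounds to 3.0383.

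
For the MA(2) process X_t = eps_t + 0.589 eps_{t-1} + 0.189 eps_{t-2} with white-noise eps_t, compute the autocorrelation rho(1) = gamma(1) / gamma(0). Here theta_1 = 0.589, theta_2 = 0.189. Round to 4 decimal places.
\rho(1) = 0.5065

For an MA(q) process with theta_0 = 1, the autocovariance is
  gamma(k) = sigma^2 * sum_{i=0..q-k} theta_i * theta_{i+k},
and rho(k) = gamma(k) / gamma(0). Sigma^2 cancels.
  numerator   = (1)*(0.589) + (0.589)*(0.189) = 0.700321.
  denominator = (1)^2 + (0.589)^2 + (0.189)^2 = 1.382642.
  rho(1) = 0.700321 / 1.382642 = 0.5065.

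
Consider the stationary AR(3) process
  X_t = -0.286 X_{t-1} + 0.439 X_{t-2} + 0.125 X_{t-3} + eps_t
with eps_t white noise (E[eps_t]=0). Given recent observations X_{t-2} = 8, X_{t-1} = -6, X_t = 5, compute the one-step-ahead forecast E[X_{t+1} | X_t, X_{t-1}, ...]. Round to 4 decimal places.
E[X_{t+1} \mid \mathcal F_t] = -3.0640

For an AR(p) model X_t = c + sum_i phi_i X_{t-i} + eps_t, the
one-step-ahead conditional mean is
  E[X_{t+1} | X_t, ...] = c + sum_i phi_i X_{t+1-i}.
Substitute known values:
  E[X_{t+1} | ...] = (-0.286) * (5) + (0.439) * (-6) + (0.125) * (8)
                   = -3.0640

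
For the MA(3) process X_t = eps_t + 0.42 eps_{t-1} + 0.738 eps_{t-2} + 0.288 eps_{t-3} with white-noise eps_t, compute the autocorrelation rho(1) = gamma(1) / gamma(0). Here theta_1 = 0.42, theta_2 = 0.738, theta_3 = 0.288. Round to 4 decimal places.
\rho(1) = 0.5225

For an MA(q) process with theta_0 = 1, the autocovariance is
  gamma(k) = sigma^2 * sum_{i=0..q-k} theta_i * theta_{i+k},
and rho(k) = gamma(k) / gamma(0). Sigma^2 cancels.
  numerator   = (1)*(0.42) + (0.42)*(0.738) + (0.738)*(0.288) = 0.942504.
  denominator = (1)^2 + (0.42)^2 + (0.738)^2 + (0.288)^2 = 1.803988.
  rho(1) = 0.942504 / 1.803988 = 0.5225.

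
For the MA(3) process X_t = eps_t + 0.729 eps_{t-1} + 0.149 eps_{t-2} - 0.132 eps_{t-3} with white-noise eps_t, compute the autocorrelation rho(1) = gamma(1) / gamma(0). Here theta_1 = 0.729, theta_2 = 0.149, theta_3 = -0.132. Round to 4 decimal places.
\rho(1) = 0.5206

For an MA(q) process with theta_0 = 1, the autocovariance is
  gamma(k) = sigma^2 * sum_{i=0..q-k} theta_i * theta_{i+k},
and rho(k) = gamma(k) / gamma(0). Sigma^2 cancels.
  numerator   = (1)*(0.729) + (0.729)*(0.149) + (0.149)*(-0.132) = 0.817953.
  denominator = (1)^2 + (0.729)^2 + (0.149)^2 + (-0.132)^2 = 1.571066.
  rho(1) = 0.817953 / 1.571066 = 0.5206.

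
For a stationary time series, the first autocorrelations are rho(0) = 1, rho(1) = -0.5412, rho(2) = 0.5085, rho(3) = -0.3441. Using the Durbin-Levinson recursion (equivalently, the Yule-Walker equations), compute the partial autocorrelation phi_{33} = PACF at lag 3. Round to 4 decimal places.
\phi_{33} = 0.0190

The PACF at lag k is phi_{kk}, the last component of the solution
to the Yule-Walker system G_k phi = r_k where
  (G_k)_{ij} = rho(|i - j|), (r_k)_i = rho(i), i,j = 1..k.
Equivalently, Durbin-Levinson gives phi_{kk} iteratively:
  phi_{11} = rho(1)
  phi_{kk} = [rho(k) - sum_{j=1..k-1} phi_{k-1,j} rho(k-j)]
            / [1 - sum_{j=1..k-1} phi_{k-1,j} rho(j)],
  phi_{k,j} = phi_{k-1,j} - phi_{kk} phi_{k-1,k-j},  j = 1..k-1.
Step k = 1:
  phi_11 = rho(1) = -0.5412.
Step k = 2:
  phi_22 = [rho(2) - phi_11 rho(1)] / [1 - phi_11 rho(1)] = [0.5085 - (-0.5412)(-0.5412)] / [1 - (-0.5412)(-0.5412)]
         = 0.21560256 / 0.70710256 = 0.30491.
  Update: phi_21 = phi_11 - phi_22 phi_11 = -0.5412 - (0.30491)(-0.5412) = -0.376183.
Step k = 3:
  phi_33 = [rho(3) - phi_21 rho(2) - phi_22 rho(1)] / [1 - phi_21 rho(1) - phi_22 rho(2)]
    numerator   = -0.3441 - (-0.376183)(0.5085) - (0.30491)(-0.5412) = 0.01220617
    denominator = 1 - (-0.376183)(-0.5412) - (0.30491)(0.5085) = 0.64136321
  phi_33 = 0.01220617 / 0.64136321 = 0.019.
Therefore phi_{33} = 0.0190.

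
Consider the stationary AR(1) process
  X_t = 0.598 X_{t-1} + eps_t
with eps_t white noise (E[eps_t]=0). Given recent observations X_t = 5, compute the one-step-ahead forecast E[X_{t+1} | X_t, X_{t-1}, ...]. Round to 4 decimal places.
E[X_{t+1} \mid \mathcal F_t] = 2.9900

For an AR(p) model X_t = c + sum_i phi_i X_{t-i} + eps_t, the
one-step-ahead conditional mean is
  E[X_{t+1} | X_t, ...] = c + sum_i phi_i X_{t+1-i}.
Substitute known values:
  E[X_{t+1} | ...] = (0.598) * (5)
                   = 2.9900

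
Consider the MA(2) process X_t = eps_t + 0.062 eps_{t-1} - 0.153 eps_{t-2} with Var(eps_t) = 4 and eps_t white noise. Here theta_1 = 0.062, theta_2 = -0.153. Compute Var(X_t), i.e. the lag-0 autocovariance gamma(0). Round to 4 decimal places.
\gamma(0) = 4.1090

For an MA(q) process X_t = eps_t + sum_i theta_i eps_{t-i} with
Var(eps_t) = sigma^2, the variance is
  gamma(0) = sigma^2 * (1 + sum_i theta_i^2).
  sum_i theta_i^2 = (0.062)^2 + (-0.153)^2 = 0.003844 + 0.023409 = 0.027253.
  gamma(0) = 4 * (1 + 0.027253) = 4 * 1.027253 = 4.109012, which rounds to 4.1090.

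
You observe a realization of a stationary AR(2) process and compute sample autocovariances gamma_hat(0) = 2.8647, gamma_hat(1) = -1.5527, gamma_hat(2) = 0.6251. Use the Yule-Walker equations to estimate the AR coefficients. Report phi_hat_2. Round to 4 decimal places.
\hat\phi_{2} = -0.1070

The Yule-Walker equations for an AR(p) process read, in matrix form,
  Gamma_p phi = r_p,   with   (Gamma_p)_{ij} = gamma(|i - j|),
                       (r_p)_i = gamma(i),   i,j = 1..p.
Substitute the sample gammas (Toeplitz matrix and right-hand side of size 2):
  Gamma_p = [[2.8647, -1.5527], [-1.5527, 2.8647]]
  r_p     = [-1.5527, 0.6251]
Written out:
  2.8647 phi_1 - 1.5527 phi_2 = -1.5527
  -1.5527 phi_1 + 2.8647 phi_2 = 0.6251
Solve by Cramer's rule:
  det = gamma(0)^2 - gamma(1)^2 = (2.8647)^2 - (-1.5527)^2 = 8.20650609 - 2.41087729 = 5.7956288
  phi_hat_1 = [gamma(1) gamma(0) - gamma(1) gamma(2)] / det = [(-1.5527)(2.8647) - (-1.5527)(0.6251)] / 5.7956288 = -3.47742692 / 5.7956288 = -0.6
  phi_hat_2 = [gamma(0) gamma(2) - gamma(1)^2] / det = [(2.8647)(0.6251) - (-1.5527)^2] / 5.7956288 = -0.62015332 / 5.7956288 = -0.107
So phi_hat = [-0.6000, -0.1070].
Therefore phi_hat_2 = -0.1070.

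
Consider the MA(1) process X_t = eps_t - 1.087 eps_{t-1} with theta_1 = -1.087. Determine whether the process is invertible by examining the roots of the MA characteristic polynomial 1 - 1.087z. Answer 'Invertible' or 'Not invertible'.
\text{Not invertible}

The MA(q) characteristic polynomial is P(z) = 1 - 1.087z.
Invertibility requires all roots to lie outside the unit circle, i.e. |z| > 1 for every root.
This is linear in z: 1 + (-1.087) z = 0  =>  z = -1/(-1.087) = 0.919963,  |z| = 0.919963.
Moduli of all roots: 0.9200.
All moduli strictly greater than 1? No.
Verdict: Not invertible.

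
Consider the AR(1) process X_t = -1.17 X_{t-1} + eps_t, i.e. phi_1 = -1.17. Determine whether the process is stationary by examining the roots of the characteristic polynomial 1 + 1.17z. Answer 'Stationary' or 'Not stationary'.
\text{Not stationary}

The AR(p) characteristic polynomial is P(z) = 1 + 1.17z.
Stationarity requires all roots to lie outside the unit circle, i.e. |z| > 1 for every root.
This is linear in z: 1 + (1.17) z = 0  =>  z = -1/(1.17) = -0.854701,  |z| = 0.854701.
Moduli of all roots: 0.8547.
All moduli strictly greater than 1? No.
Verdict: Not stationary.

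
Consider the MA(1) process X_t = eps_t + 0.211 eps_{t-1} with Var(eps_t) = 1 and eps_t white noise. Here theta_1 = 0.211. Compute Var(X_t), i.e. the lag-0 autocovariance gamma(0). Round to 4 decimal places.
\gamma(0) = 1.0445

For an MA(q) process X_t = eps_t + sum_i theta_i eps_{t-i} with
Var(eps_t) = sigma^2, the variance is
  gamma(0) = sigma^2 * (1 + sum_i theta_i^2).
  sum_i theta_i^2 = (0.211)^2 = 0.044521.
  gamma(0) = 1 * (1 + 0.044521) = 1 * 1.044521 = 1.044521, which rounds to 1.0445.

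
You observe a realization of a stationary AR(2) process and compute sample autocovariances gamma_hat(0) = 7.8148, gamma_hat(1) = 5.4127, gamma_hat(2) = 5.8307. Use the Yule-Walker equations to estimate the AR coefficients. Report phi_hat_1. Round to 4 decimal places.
\hat\phi_{1} = 0.3380

The Yule-Walker equations for an AR(p) process read, in matrix form,
  Gamma_p phi = r_p,   with   (Gamma_p)_{ij} = gamma(|i - j|),
                       (r_p)_i = gamma(i),   i,j = 1..p.
Substitute the sample gammas (Toeplitz matrix and right-hand side of size 2):
  Gamma_p = [[7.8148, 5.4127], [5.4127, 7.8148]]
  r_p     = [5.4127, 5.8307]
Written out:
  7.8148 phi_1 + 5.4127 phi_2 = 5.4127
  5.4127 phi_1 + 7.8148 phi_2 = 5.8307
Solve by Cramer's rule:
  det = gamma(0)^2 - gamma(1)^2 = (7.8148)^2 - (5.4127)^2 = 61.07109904 - 29.29732129 = 31.77377775
  phi_hat_1 = [gamma(1) gamma(0) - gamma(1) gamma(2)] / det = [(5.4127)(7.8148) - (5.4127)(5.8307)] / 31.77377775 = 10.73933807 / 31.77377775 = 0.338
  phi_hat_2 = [gamma(0) gamma(2) - gamma(1)^2] / det = [(7.8148)(5.8307) - (5.4127)^2] / 31.77377775 = 16.26843307 / 31.77377775 = 0.512
So phi_hat = [0.3380, 0.5120].
Therefore phi_hat_1 = 0.3380.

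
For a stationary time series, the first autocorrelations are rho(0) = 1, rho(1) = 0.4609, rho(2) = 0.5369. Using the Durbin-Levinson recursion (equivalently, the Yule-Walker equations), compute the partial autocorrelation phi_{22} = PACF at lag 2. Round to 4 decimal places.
\phi_{22} = 0.4120

The PACF at lag k is phi_{kk}, the last component of the solution
to the Yule-Walker system G_k phi = r_k where
  (G_k)_{ij} = rho(|i - j|), (r_k)_i = rho(i), i,j = 1..k.
Equivalently, Durbin-Levinson gives phi_{kk} iteratively:
  phi_{11} = rho(1)
  phi_{kk} = [rho(k) - sum_{j=1..k-1} phi_{k-1,j} rho(k-j)]
            / [1 - sum_{j=1..k-1} phi_{k-1,j} rho(j)],
  phi_{k,j} = phi_{k-1,j} - phi_{kk} phi_{k-1,k-j},  j = 1..k-1.
Step k = 1:
  phi_11 = rho(1) = 0.4609.
Step k = 2:
  phi_22 = [rho(2) - phi_11 rho(1)] / [1 - phi_11 rho(1)] = [0.5369 - (0.4609)(0.4609)] / [1 - (0.4609)(0.4609)]
         = 0.32447119 / 0.78757119 = 0.412.
Therefore phi_{22} = 0.4120.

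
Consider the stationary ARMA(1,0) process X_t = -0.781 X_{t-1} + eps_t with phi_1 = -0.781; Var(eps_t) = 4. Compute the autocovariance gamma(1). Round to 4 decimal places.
\gamma(1) = -8.0095

Multiply the model equation by X_{t-k} and take expectations. With theta_0 = psi_0 = 1 and psi_j the MA(infinity) weights, this gives
  gamma(k) - sum_i phi_i gamma(k-i) = c_k,
  c_k = sigma^2 * sum_{j=k..q} theta_j psi_{j-k}   (c_k = 0 for k > q),
using gamma(-m) = gamma(m).
Pure AR (q = 0): c_0 = sigma^2 = 4, c_k = 0 for k >= 1.
Equations for k = 0 and k = 1 (AR order 1):
  gamma(0) = phi_1 gamma(1) + c_0
  gamma(1) = phi_1 gamma(0) + c_1
Substituting the second into the first: gamma(0) (1 - phi_1^2) = c_0 + phi_1 c_1, so
  gamma(0) = c_0 / (1 - phi_1^2) = 4 / (1 - (-0.781)^2) = 4 / 0.390039 = 10.255385.
  gamma(1) = phi_1 gamma(0) = (-0.781)(10.255385) = -8.009455.
Therefore gamma(1) = -8.0095 (to 4 decimal places).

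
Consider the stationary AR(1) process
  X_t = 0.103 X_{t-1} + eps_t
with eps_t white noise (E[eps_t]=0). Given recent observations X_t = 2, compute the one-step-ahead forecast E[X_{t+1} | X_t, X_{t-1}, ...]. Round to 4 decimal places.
E[X_{t+1} \mid \mathcal F_t] = 0.2060

For an AR(p) model X_t = c + sum_i phi_i X_{t-i} + eps_t, the
one-step-ahead conditional mean is
  E[X_{t+1} | X_t, ...] = c + sum_i phi_i X_{t+1-i}.
Substitute known values:
  E[X_{t+1} | ...] = (0.103) * (2)
                   = 0.2060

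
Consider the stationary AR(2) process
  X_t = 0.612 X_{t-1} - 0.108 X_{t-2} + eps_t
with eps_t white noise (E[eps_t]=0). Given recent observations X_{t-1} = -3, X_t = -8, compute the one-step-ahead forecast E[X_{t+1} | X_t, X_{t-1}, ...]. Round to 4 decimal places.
E[X_{t+1} \mid \mathcal F_t] = -4.5720

For an AR(p) model X_t = c + sum_i phi_i X_{t-i} + eps_t, the
one-step-ahead conditional mean is
  E[X_{t+1} | X_t, ...] = c + sum_i phi_i X_{t+1-i}.
Substitute known values:
  E[X_{t+1} | ...] = (0.612) * (-8) + (-0.108) * (-3)
                   = -4.5720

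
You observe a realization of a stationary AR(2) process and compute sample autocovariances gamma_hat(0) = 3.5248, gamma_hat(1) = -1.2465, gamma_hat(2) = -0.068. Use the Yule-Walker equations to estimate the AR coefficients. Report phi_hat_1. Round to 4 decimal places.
\hat\phi_{1} = -0.4120

The Yule-Walker equations for an AR(p) process read, in matrix form,
  Gamma_p phi = r_p,   with   (Gamma_p)_{ij} = gamma(|i - j|),
                       (r_p)_i = gamma(i),   i,j = 1..p.
Substitute the sample gammas (Toeplitz matrix and right-hand side of size 2):
  Gamma_p = [[3.5248, -1.2465], [-1.2465, 3.5248]]
  r_p     = [-1.2465, -0.068]
Written out:
  3.5248 phi_1 - 1.2465 phi_2 = -1.2465
  -1.2465 phi_1 + 3.5248 phi_2 = -0.068
Solve by Cramer's rule:
  det = gamma(0)^2 - gamma(1)^2 = (3.5248)^2 - (-1.2465)^2 = 12.42421504 - 1.55376225 = 10.87045279
  phi_hat_1 = [gamma(1) gamma(0) - gamma(1) gamma(2)] / det = [(-1.2465)(3.5248) - (-1.2465)(-0.068)] / 10.87045279 = -4.4784252 / 10.87045279 = -0.412
  phi_hat_2 = [gamma(0) gamma(2) - gamma(1)^2] / det = [(3.5248)(-0.068) - (-1.2465)^2] / 10.87045279 = -1.79344865 / 10.87045279 = -0.165
So phi_hat = [-0.4120, -0.1650].
Therefore phi_hat_1 = -0.4120.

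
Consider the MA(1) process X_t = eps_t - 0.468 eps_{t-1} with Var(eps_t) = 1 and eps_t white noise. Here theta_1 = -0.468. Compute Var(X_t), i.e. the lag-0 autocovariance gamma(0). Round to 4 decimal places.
\gamma(0) = 1.2190

For an MA(q) process X_t = eps_t + sum_i theta_i eps_{t-i} with
Var(eps_t) = sigma^2, the variance is
  gamma(0) = sigma^2 * (1 + sum_i theta_i^2).
  sum_i theta_i^2 = (-0.468)^2 = 0.219024.
  gamma(0) = 1 * (1 + 0.219024) = 1 * 1.219024 = 1.219024, which rounds to 1.2190.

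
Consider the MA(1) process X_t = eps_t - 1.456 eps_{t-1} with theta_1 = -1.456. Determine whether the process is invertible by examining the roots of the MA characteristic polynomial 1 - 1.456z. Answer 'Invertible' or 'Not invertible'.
\text{Not invertible}

The MA(q) characteristic polynomial is P(z) = 1 - 1.456z.
Invertibility requires all roots to lie outside the unit circle, i.e. |z| > 1 for every root.
This is linear in z: 1 + (-1.456) z = 0  =>  z = -1/(-1.456) = 0.686813,  |z| = 0.686813.
Moduli of all roots: 0.6868.
All moduli strictly greater than 1? No.
Verdict: Not invertible.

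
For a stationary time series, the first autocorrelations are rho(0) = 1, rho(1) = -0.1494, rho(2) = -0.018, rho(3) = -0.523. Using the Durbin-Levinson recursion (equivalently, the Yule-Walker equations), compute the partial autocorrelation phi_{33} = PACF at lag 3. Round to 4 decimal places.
\phi_{33} = -0.5450

The PACF at lag k is phi_{kk}, the last component of the solution
to the Yule-Walker system G_k phi = r_k where
  (G_k)_{ij} = rho(|i - j|), (r_k)_i = rho(i), i,j = 1..k.
Equivalently, Durbin-Levinson gives phi_{kk} iteratively:
  phi_{11} = rho(1)
  phi_{kk} = [rho(k) - sum_{j=1..k-1} phi_{k-1,j} rho(k-j)]
            / [1 - sum_{j=1..k-1} phi_{k-1,j} rho(j)],
  phi_{k,j} = phi_{k-1,j} - phi_{kk} phi_{k-1,k-j},  j = 1..k-1.
Step k = 1:
  phi_11 = rho(1) = -0.1494.
Step k = 2:
  phi_22 = [rho(2) - phi_11 rho(1)] / [1 - phi_11 rho(1)] = [-0.018 - (-0.1494)(-0.1494)] / [1 - (-0.1494)(-0.1494)]
         = -0.04032036 / 0.97767964 = -0.041241.
  Update: phi_21 = phi_11 - phi_22 phi_11 = -0.1494 - (-0.041241)(-0.1494) = -0.155561.
Step k = 3:
  phi_33 = [rho(3) - phi_21 rho(2) - phi_22 rho(1)] / [1 - phi_21 rho(1) - phi_22 rho(2)]
    numerator   = -0.523 - (-0.155561)(-0.018) - (-0.041241)(-0.1494) = -0.53196149
    denominator = 1 - (-0.155561)(-0.1494) - (-0.041241)(-0.018) = 0.97601679
  phi_33 = -0.53196149 / 0.97601679 = -0.545.
Therefore phi_{33} = -0.5450.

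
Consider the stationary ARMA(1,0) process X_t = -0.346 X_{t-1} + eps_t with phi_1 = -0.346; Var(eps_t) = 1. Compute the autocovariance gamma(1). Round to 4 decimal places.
\gamma(1) = -0.3931

Multiply the model equation by X_{t-k} and take expectations. With theta_0 = psi_0 = 1 and psi_j the MA(infinity) weights, this gives
  gamma(k) - sum_i phi_i gamma(k-i) = c_k,
  c_k = sigma^2 * sum_{j=k..q} theta_j psi_{j-k}   (c_k = 0 for k > q),
using gamma(-m) = gamma(m).
Pure AR (q = 0): c_0 = sigma^2 = 1, c_k = 0 for k >= 1.
Equations for k = 0 and k = 1 (AR order 1):
  gamma(0) = phi_1 gamma(1) + c_0
  gamma(1) = phi_1 gamma(0) + c_1
Substituting the second into the first: gamma(0) (1 - phi_1^2) = c_0 + phi_1 c_1, so
  gamma(0) = c_0 / (1 - phi_1^2) = 1 / (1 - (-0.346)^2) = 1 / 0.880284 = 1.135997.
  gamma(1) = phi_1 gamma(0) = (-0.346)(1.135997) = -0.393055.
Therefore gamma(1) = -0.3931 (to 4 decimal places).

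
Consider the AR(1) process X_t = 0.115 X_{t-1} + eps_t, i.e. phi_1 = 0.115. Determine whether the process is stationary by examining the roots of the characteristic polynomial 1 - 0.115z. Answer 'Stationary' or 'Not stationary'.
\text{Stationary}

The AR(p) characteristic polynomial is P(z) = 1 - 0.115z.
Stationarity requires all roots to lie outside the unit circle, i.e. |z| > 1 for every root.
This is linear in z: 1 + (-0.115) z = 0  =>  z = -1/(-0.115) = 8.695652,  |z| = 8.695652.
Moduli of all roots: 8.6957.
All moduli strictly greater than 1? Yes.
Verdict: Stationary.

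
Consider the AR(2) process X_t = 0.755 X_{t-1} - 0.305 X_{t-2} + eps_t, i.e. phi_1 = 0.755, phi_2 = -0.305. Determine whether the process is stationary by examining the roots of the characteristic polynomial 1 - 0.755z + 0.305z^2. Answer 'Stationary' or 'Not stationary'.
\text{Stationary}

The AR(p) characteristic polynomial is P(z) = 1 - 0.755z + 0.305z^2.
Stationarity requires all roots to lie outside the unit circle, i.e. |z| > 1 for every root.
Set 1 + (-0.755) z + (0.305) z^2 = 0, i.e. a z^2 + b z + c = 0 with a = 0.305, b = -0.755, c = 1.
Discriminant D = b^2 - 4ac = (-0.755)^2 - 4*(0.305)*1 = 0.570025 - (1.22) = -0.649975.
D < 0, so the roots are the complex-conjugate pair z = (-b +/- i sqrt(-D)) / (2a) = 1.2377 +/- 1.3217i.
For a conjugate pair |z|^2 = z * conj(z) = (product of roots) = c/a = 1/(0.305) = 3.278689, so |z| = sqrt(3.278689) = 1.8107 for both roots.
Moduli of all roots: 1.8107, 1.8107.
All moduli strictly greater than 1? Yes.
Verdict: Stationary.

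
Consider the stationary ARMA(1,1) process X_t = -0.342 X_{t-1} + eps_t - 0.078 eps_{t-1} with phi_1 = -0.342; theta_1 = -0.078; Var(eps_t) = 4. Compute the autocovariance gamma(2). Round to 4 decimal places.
\gamma(2) = 0.6680

Multiply the model equation by X_{t-k} and take expectations. With theta_0 = psi_0 = 1 and psi_j the MA(infinity) weights, this gives
  gamma(k) - sum_i phi_i gamma(k-i) = c_k,
  c_k = sigma^2 * sum_{j=k..q} theta_j psi_{j-k}   (c_k = 0 for k > q),
using gamma(-m) = gamma(m).
psi-weights needed (psi_j = theta_j + sum_i phi_i psi_{j-i}):
  psi_1 = theta_1 + phi_1 = -0.078 + (-0.342) = -0.42
Right-hand sides:
  c_0 = sigma^2 (1 + theta_1 psi_1) = 4 * (1 + (-0.078)(-0.42)) = 4 * 1.03276 = 4.13104
  c_1 = sigma^2 theta_1 = 4 * (-0.078) = -0.312
  c_2 = 0
Equations for k = 0 and k = 1 (AR order 1):
  gamma(0) = phi_1 gamma(1) + c_0
  gamma(1) = phi_1 gamma(0) + c_1
Substituting the second into the first: gamma(0) (1 - phi_1^2) = c_0 + phi_1 c_1, so
  gamma(0) = (c_0 + phi_1 c_1) / (1 - phi_1^2) = (4.13104 + (-0.342)(-0.312)) / (1 - (-0.342)^2) = 4.237744 / 0.883036 = 4.799061.
  gamma(1) = phi_1 gamma(0) + c_1 = (-0.342)(4.799061) + (-0.312) = -1.953279.
For k = 2 (> q): gamma(2) = phi_1 gamma(1) = (-0.342)(-1.953279) = 0.668021.
Therefore gamma(2) = 0.6680 (to 4 decimal places).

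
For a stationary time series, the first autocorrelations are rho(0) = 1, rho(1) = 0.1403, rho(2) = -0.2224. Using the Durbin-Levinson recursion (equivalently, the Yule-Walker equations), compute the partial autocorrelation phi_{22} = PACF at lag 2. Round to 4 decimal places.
\phi_{22} = -0.2469

The PACF at lag k is phi_{kk}, the last component of the solution
to the Yule-Walker system G_k phi = r_k where
  (G_k)_{ij} = rho(|i - j|), (r_k)_i = rho(i), i,j = 1..k.
Equivalently, Durbin-Levinson gives phi_{kk} iteratively:
  phi_{11} = rho(1)
  phi_{kk} = [rho(k) - sum_{j=1..k-1} phi_{k-1,j} rho(k-j)]
            / [1 - sum_{j=1..k-1} phi_{k-1,j} rho(j)],
  phi_{k,j} = phi_{k-1,j} - phi_{kk} phi_{k-1,k-j},  j = 1..k-1.
Step k = 1:
  phi_11 = rho(1) = 0.1403.
Step k = 2:
  phi_22 = [rho(2) - phi_11 rho(1)] / [1 - phi_11 rho(1)] = [-0.2224 - (0.1403)(0.1403)] / [1 - (0.1403)(0.1403)]
         = -0.24208409 / 0.98031591 = -0.2469.
Therefore phi_{22} = -0.2469.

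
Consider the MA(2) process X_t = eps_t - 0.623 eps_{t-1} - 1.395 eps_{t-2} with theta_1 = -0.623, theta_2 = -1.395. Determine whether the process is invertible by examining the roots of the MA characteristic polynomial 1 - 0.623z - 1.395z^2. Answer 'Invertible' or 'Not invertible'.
\text{Not invertible}

The MA(q) characteristic polynomial is P(z) = 1 - 0.623z - 1.395z^2.
Invertibility requires all roots to lie outside the unit circle, i.e. |z| > 1 for every root.
Set 1 + (-0.623) z + (-1.395) z^2 = 0, i.e. a z^2 + b z + c = 0 with a = -1.395, b = -0.623, c = 1.
Discriminant D = b^2 - 4ac = (-0.623)^2 - 4*(-1.395)*1 = 0.388129 - (-5.58) = 5.968129.
D >= 0, so the roots are real: z = (-b +/- sqrt(D)) / (2a) = (0.623 +/- 2.442975) / (-2.79).
  z_1 = (0.623 + 2.442975) / (-2.79) = -1.0989,   |z_1| = 1.0989.
  z_2 = (0.623 - 2.442975) / (-2.79) = 0.6523,   |z_2| = 0.6523.
Moduli of all roots: 1.0989, 0.6523.
All moduli strictly greater than 1? No.
Verdict: Not invertible.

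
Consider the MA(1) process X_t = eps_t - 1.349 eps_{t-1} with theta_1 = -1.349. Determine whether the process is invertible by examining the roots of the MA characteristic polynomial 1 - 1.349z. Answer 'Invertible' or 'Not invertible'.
\text{Not invertible}

The MA(q) characteristic polynomial is P(z) = 1 - 1.349z.
Invertibility requires all roots to lie outside the unit circle, i.e. |z| > 1 for every root.
This is linear in z: 1 + (-1.349) z = 0  =>  z = -1/(-1.349) = 0.74129,  |z| = 0.74129.
Moduli of all roots: 0.7413.
All moduli strictly greater than 1? No.
Verdict: Not invertible.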